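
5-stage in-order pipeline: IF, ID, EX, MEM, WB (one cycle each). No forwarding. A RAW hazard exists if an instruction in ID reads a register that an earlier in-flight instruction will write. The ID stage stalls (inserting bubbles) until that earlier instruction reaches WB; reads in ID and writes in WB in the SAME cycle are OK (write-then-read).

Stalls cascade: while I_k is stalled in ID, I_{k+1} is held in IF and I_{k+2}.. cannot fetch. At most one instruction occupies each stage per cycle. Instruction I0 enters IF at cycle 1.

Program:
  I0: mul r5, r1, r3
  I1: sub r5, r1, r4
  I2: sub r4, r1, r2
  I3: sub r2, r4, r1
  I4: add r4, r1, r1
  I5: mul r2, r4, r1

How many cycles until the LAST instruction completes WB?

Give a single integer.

I0 mul r5 <- r1,r3: IF@1 ID@2 stall=0 (-) EX@3 MEM@4 WB@5
I1 sub r5 <- r1,r4: IF@2 ID@3 stall=0 (-) EX@4 MEM@5 WB@6
I2 sub r4 <- r1,r2: IF@3 ID@4 stall=0 (-) EX@5 MEM@6 WB@7
I3 sub r2 <- r4,r1: IF@4 ID@5 stall=2 (RAW on I2.r4 (WB@7)) EX@8 MEM@9 WB@10
I4 add r4 <- r1,r1: IF@5 ID@8 stall=0 (-) EX@9 MEM@10 WB@11
I5 mul r2 <- r4,r1: IF@8 ID@9 stall=2 (RAW on I4.r4 (WB@11)) EX@12 MEM@13 WB@14

Answer: 14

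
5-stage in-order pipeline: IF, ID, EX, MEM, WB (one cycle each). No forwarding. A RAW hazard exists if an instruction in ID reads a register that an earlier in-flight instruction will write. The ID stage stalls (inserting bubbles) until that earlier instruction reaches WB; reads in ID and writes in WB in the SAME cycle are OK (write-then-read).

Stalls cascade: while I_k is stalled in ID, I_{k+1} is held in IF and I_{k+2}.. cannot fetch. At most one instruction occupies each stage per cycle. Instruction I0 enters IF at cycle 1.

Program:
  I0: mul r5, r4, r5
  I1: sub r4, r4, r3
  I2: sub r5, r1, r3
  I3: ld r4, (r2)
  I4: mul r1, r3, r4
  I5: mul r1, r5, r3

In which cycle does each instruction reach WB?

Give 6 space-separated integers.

I0 mul r5 <- r4,r5: IF@1 ID@2 stall=0 (-) EX@3 MEM@4 WB@5
I1 sub r4 <- r4,r3: IF@2 ID@3 stall=0 (-) EX@4 MEM@5 WB@6
I2 sub r5 <- r1,r3: IF@3 ID@4 stall=0 (-) EX@5 MEM@6 WB@7
I3 ld r4 <- r2: IF@4 ID@5 stall=0 (-) EX@6 MEM@7 WB@8
I4 mul r1 <- r3,r4: IF@5 ID@6 stall=2 (RAW on I3.r4 (WB@8)) EX@9 MEM@10 WB@11
I5 mul r1 <- r5,r3: IF@6 ID@9 stall=0 (-) EX@10 MEM@11 WB@12

Answer: 5 6 7 8 11 12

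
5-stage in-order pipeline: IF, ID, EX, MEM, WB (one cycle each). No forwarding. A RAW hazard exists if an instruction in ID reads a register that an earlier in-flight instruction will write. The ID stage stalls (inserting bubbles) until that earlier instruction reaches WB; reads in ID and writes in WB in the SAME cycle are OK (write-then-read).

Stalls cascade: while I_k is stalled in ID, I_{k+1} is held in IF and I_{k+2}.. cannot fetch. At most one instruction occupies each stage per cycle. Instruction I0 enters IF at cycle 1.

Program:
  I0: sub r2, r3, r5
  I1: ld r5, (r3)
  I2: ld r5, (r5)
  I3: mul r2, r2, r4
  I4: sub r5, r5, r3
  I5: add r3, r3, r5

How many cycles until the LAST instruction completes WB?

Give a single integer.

I0 sub r2 <- r3,r5: IF@1 ID@2 stall=0 (-) EX@3 MEM@4 WB@5
I1 ld r5 <- r3: IF@2 ID@3 stall=0 (-) EX@4 MEM@5 WB@6
I2 ld r5 <- r5: IF@3 ID@4 stall=2 (RAW on I1.r5 (WB@6)) EX@7 MEM@8 WB@9
I3 mul r2 <- r2,r4: IF@4 ID@7 stall=0 (-) EX@8 MEM@9 WB@10
I4 sub r5 <- r5,r3: IF@7 ID@8 stall=1 (RAW on I2.r5 (WB@9)) EX@10 MEM@11 WB@12
I5 add r3 <- r3,r5: IF@8 ID@10 stall=2 (RAW on I4.r5 (WB@12)) EX@13 MEM@14 WB@15

Answer: 15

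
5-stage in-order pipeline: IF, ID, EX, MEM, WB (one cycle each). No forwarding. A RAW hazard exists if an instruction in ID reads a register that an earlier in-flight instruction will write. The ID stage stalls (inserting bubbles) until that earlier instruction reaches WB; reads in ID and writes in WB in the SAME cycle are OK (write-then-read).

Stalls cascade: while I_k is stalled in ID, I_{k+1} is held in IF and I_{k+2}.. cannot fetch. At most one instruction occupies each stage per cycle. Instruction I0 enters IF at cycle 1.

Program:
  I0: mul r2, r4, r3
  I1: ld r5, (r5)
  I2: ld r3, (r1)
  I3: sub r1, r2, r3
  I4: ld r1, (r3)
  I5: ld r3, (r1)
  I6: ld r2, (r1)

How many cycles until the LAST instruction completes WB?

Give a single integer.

I0 mul r2 <- r4,r3: IF@1 ID@2 stall=0 (-) EX@3 MEM@4 WB@5
I1 ld r5 <- r5: IF@2 ID@3 stall=0 (-) EX@4 MEM@5 WB@6
I2 ld r3 <- r1: IF@3 ID@4 stall=0 (-) EX@5 MEM@6 WB@7
I3 sub r1 <- r2,r3: IF@4 ID@5 stall=2 (RAW on I2.r3 (WB@7)) EX@8 MEM@9 WB@10
I4 ld r1 <- r3: IF@5 ID@8 stall=0 (-) EX@9 MEM@10 WB@11
I5 ld r3 <- r1: IF@8 ID@9 stall=2 (RAW on I4.r1 (WB@11)) EX@12 MEM@13 WB@14
I6 ld r2 <- r1: IF@9 ID@12 stall=0 (-) EX@13 MEM@14 WB@15

Answer: 15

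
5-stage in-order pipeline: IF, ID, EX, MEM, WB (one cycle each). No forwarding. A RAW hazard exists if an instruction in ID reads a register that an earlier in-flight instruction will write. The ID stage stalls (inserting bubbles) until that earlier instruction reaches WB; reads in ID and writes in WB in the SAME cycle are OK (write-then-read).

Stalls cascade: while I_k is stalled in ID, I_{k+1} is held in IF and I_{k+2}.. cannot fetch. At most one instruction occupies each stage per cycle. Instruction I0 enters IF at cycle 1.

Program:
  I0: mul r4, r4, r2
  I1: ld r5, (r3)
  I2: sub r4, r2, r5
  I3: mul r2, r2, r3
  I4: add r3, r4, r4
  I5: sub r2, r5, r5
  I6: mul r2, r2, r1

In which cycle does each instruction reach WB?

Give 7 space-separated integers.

Answer: 5 6 9 10 12 13 16

Derivation:
I0 mul r4 <- r4,r2: IF@1 ID@2 stall=0 (-) EX@3 MEM@4 WB@5
I1 ld r5 <- r3: IF@2 ID@3 stall=0 (-) EX@4 MEM@5 WB@6
I2 sub r4 <- r2,r5: IF@3 ID@4 stall=2 (RAW on I1.r5 (WB@6)) EX@7 MEM@8 WB@9
I3 mul r2 <- r2,r3: IF@4 ID@7 stall=0 (-) EX@8 MEM@9 WB@10
I4 add r3 <- r4,r4: IF@7 ID@8 stall=1 (RAW on I2.r4 (WB@9)) EX@10 MEM@11 WB@12
I5 sub r2 <- r5,r5: IF@8 ID@10 stall=0 (-) EX@11 MEM@12 WB@13
I6 mul r2 <- r2,r1: IF@10 ID@11 stall=2 (RAW on I5.r2 (WB@13)) EX@14 MEM@15 WB@16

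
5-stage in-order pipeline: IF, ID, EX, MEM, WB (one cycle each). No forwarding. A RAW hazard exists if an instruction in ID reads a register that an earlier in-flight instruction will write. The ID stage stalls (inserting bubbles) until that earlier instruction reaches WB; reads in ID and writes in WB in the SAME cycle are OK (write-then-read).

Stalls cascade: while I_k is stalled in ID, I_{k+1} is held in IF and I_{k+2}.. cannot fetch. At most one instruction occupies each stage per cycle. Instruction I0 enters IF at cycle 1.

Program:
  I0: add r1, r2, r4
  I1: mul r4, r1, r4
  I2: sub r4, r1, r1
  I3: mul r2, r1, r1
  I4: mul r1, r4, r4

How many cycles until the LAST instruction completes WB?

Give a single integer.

Answer: 12

Derivation:
I0 add r1 <- r2,r4: IF@1 ID@2 stall=0 (-) EX@3 MEM@4 WB@5
I1 mul r4 <- r1,r4: IF@2 ID@3 stall=2 (RAW on I0.r1 (WB@5)) EX@6 MEM@7 WB@8
I2 sub r4 <- r1,r1: IF@3 ID@6 stall=0 (-) EX@7 MEM@8 WB@9
I3 mul r2 <- r1,r1: IF@6 ID@7 stall=0 (-) EX@8 MEM@9 WB@10
I4 mul r1 <- r4,r4: IF@7 ID@8 stall=1 (RAW on I2.r4 (WB@9)) EX@10 MEM@11 WB@12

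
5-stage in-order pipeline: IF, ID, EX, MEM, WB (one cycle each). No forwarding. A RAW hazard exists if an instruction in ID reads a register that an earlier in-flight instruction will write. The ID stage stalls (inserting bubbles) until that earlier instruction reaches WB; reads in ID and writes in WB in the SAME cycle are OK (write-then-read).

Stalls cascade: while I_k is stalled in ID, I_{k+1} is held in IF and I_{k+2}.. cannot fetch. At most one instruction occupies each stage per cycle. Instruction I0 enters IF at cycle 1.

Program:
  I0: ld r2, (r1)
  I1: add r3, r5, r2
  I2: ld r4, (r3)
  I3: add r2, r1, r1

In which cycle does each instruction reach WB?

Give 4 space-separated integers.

I0 ld r2 <- r1: IF@1 ID@2 stall=0 (-) EX@3 MEM@4 WB@5
I1 add r3 <- r5,r2: IF@2 ID@3 stall=2 (RAW on I0.r2 (WB@5)) EX@6 MEM@7 WB@8
I2 ld r4 <- r3: IF@3 ID@6 stall=2 (RAW on I1.r3 (WB@8)) EX@9 MEM@10 WB@11
I3 add r2 <- r1,r1: IF@6 ID@9 stall=0 (-) EX@10 MEM@11 WB@12

Answer: 5 8 11 12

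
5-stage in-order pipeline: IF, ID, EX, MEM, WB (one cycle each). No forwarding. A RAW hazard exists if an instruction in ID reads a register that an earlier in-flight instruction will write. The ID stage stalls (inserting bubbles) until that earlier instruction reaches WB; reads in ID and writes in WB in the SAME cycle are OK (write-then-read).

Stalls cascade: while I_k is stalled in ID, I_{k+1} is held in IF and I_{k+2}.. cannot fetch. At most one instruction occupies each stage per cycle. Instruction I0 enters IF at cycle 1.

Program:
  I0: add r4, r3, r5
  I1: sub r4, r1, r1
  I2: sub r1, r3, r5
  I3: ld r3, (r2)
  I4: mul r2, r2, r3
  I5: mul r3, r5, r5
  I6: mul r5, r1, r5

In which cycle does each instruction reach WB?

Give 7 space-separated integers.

I0 add r4 <- r3,r5: IF@1 ID@2 stall=0 (-) EX@3 MEM@4 WB@5
I1 sub r4 <- r1,r1: IF@2 ID@3 stall=0 (-) EX@4 MEM@5 WB@6
I2 sub r1 <- r3,r5: IF@3 ID@4 stall=0 (-) EX@5 MEM@6 WB@7
I3 ld r3 <- r2: IF@4 ID@5 stall=0 (-) EX@6 MEM@7 WB@8
I4 mul r2 <- r2,r3: IF@5 ID@6 stall=2 (RAW on I3.r3 (WB@8)) EX@9 MEM@10 WB@11
I5 mul r3 <- r5,r5: IF@6 ID@9 stall=0 (-) EX@10 MEM@11 WB@12
I6 mul r5 <- r1,r5: IF@9 ID@10 stall=0 (-) EX@11 MEM@12 WB@13

Answer: 5 6 7 8 11 12 13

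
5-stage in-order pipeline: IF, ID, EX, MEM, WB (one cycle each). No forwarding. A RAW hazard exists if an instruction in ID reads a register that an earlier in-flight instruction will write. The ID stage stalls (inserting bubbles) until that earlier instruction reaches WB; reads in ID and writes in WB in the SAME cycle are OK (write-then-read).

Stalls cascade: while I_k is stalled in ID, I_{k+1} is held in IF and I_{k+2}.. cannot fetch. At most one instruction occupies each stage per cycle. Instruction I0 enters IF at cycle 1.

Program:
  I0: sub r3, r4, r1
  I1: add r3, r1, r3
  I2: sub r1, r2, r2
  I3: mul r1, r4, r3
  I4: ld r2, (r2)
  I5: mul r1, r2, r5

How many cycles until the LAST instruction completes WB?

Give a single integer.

I0 sub r3 <- r4,r1: IF@1 ID@2 stall=0 (-) EX@3 MEM@4 WB@5
I1 add r3 <- r1,r3: IF@2 ID@3 stall=2 (RAW on I0.r3 (WB@5)) EX@6 MEM@7 WB@8
I2 sub r1 <- r2,r2: IF@3 ID@6 stall=0 (-) EX@7 MEM@8 WB@9
I3 mul r1 <- r4,r3: IF@6 ID@7 stall=1 (RAW on I1.r3 (WB@8)) EX@9 MEM@10 WB@11
I4 ld r2 <- r2: IF@7 ID@9 stall=0 (-) EX@10 MEM@11 WB@12
I5 mul r1 <- r2,r5: IF@9 ID@10 stall=2 (RAW on I4.r2 (WB@12)) EX@13 MEM@14 WB@15

Answer: 15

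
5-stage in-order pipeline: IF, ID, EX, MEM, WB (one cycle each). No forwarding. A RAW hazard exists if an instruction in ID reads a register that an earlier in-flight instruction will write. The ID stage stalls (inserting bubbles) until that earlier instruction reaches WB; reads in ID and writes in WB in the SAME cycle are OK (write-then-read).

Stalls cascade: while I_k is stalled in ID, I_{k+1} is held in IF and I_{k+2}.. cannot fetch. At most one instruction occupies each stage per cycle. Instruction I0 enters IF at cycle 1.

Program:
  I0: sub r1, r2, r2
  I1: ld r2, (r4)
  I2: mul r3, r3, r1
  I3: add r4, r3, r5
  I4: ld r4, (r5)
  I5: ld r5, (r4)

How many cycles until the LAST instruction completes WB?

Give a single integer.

I0 sub r1 <- r2,r2: IF@1 ID@2 stall=0 (-) EX@3 MEM@4 WB@5
I1 ld r2 <- r4: IF@2 ID@3 stall=0 (-) EX@4 MEM@5 WB@6
I2 mul r3 <- r3,r1: IF@3 ID@4 stall=1 (RAW on I0.r1 (WB@5)) EX@6 MEM@7 WB@8
I3 add r4 <- r3,r5: IF@4 ID@6 stall=2 (RAW on I2.r3 (WB@8)) EX@9 MEM@10 WB@11
I4 ld r4 <- r5: IF@6 ID@9 stall=0 (-) EX@10 MEM@11 WB@12
I5 ld r5 <- r4: IF@9 ID@10 stall=2 (RAW on I4.r4 (WB@12)) EX@13 MEM@14 WB@15

Answer: 15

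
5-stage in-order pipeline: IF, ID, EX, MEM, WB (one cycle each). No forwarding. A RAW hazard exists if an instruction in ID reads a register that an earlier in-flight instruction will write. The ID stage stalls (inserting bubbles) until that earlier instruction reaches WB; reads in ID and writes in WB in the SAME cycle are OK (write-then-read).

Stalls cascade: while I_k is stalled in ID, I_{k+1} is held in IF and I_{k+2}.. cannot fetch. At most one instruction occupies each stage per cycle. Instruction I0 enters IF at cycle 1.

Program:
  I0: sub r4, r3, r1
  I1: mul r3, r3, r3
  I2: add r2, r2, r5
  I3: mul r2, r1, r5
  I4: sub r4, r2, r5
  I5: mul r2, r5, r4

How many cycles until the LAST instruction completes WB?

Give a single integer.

Answer: 14

Derivation:
I0 sub r4 <- r3,r1: IF@1 ID@2 stall=0 (-) EX@3 MEM@4 WB@5
I1 mul r3 <- r3,r3: IF@2 ID@3 stall=0 (-) EX@4 MEM@5 WB@6
I2 add r2 <- r2,r5: IF@3 ID@4 stall=0 (-) EX@5 MEM@6 WB@7
I3 mul r2 <- r1,r5: IF@4 ID@5 stall=0 (-) EX@6 MEM@7 WB@8
I4 sub r4 <- r2,r5: IF@5 ID@6 stall=2 (RAW on I3.r2 (WB@8)) EX@9 MEM@10 WB@11
I5 mul r2 <- r5,r4: IF@6 ID@9 stall=2 (RAW on I4.r4 (WB@11)) EX@12 MEM@13 WB@14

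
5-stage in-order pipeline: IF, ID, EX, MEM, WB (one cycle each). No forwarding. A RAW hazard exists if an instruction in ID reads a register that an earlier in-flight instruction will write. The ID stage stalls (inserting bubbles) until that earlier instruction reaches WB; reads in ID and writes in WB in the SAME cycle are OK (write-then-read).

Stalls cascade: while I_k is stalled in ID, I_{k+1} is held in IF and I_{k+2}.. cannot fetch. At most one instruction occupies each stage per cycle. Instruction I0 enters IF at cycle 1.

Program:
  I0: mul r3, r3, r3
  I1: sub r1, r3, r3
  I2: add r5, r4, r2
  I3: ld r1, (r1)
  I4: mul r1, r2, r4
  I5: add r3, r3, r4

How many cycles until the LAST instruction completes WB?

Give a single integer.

Answer: 13

Derivation:
I0 mul r3 <- r3,r3: IF@1 ID@2 stall=0 (-) EX@3 MEM@4 WB@5
I1 sub r1 <- r3,r3: IF@2 ID@3 stall=2 (RAW on I0.r3 (WB@5)) EX@6 MEM@7 WB@8
I2 add r5 <- r4,r2: IF@3 ID@6 stall=0 (-) EX@7 MEM@8 WB@9
I3 ld r1 <- r1: IF@6 ID@7 stall=1 (RAW on I1.r1 (WB@8)) EX@9 MEM@10 WB@11
I4 mul r1 <- r2,r4: IF@7 ID@9 stall=0 (-) EX@10 MEM@11 WB@12
I5 add r3 <- r3,r4: IF@9 ID@10 stall=0 (-) EX@11 MEM@12 WB@13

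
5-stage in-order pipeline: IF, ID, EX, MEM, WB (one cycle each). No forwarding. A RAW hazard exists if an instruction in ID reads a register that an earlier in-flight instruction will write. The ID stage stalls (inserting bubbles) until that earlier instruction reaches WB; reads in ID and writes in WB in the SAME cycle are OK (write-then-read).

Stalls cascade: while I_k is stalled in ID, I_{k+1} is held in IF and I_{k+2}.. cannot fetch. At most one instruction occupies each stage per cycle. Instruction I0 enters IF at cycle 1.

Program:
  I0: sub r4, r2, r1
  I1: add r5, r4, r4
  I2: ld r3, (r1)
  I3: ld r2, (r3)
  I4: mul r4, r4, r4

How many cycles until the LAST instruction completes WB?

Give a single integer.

I0 sub r4 <- r2,r1: IF@1 ID@2 stall=0 (-) EX@3 MEM@4 WB@5
I1 add r5 <- r4,r4: IF@2 ID@3 stall=2 (RAW on I0.r4 (WB@5)) EX@6 MEM@7 WB@8
I2 ld r3 <- r1: IF@3 ID@6 stall=0 (-) EX@7 MEM@8 WB@9
I3 ld r2 <- r3: IF@6 ID@7 stall=2 (RAW on I2.r3 (WB@9)) EX@10 MEM@11 WB@12
I4 mul r4 <- r4,r4: IF@7 ID@10 stall=0 (-) EX@11 MEM@12 WB@13

Answer: 13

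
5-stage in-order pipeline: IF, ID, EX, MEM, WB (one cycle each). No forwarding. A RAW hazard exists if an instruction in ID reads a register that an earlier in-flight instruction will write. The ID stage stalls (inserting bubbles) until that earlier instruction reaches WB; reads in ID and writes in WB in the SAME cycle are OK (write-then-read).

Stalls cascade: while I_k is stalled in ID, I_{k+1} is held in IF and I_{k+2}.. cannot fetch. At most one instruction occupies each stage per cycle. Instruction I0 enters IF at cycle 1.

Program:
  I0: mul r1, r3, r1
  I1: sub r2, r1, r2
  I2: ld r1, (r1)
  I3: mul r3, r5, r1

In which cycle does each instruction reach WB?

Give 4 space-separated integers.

Answer: 5 8 9 12

Derivation:
I0 mul r1 <- r3,r1: IF@1 ID@2 stall=0 (-) EX@3 MEM@4 WB@5
I1 sub r2 <- r1,r2: IF@2 ID@3 stall=2 (RAW on I0.r1 (WB@5)) EX@6 MEM@7 WB@8
I2 ld r1 <- r1: IF@3 ID@6 stall=0 (-) EX@7 MEM@8 WB@9
I3 mul r3 <- r5,r1: IF@6 ID@7 stall=2 (RAW on I2.r1 (WB@9)) EX@10 MEM@11 WB@12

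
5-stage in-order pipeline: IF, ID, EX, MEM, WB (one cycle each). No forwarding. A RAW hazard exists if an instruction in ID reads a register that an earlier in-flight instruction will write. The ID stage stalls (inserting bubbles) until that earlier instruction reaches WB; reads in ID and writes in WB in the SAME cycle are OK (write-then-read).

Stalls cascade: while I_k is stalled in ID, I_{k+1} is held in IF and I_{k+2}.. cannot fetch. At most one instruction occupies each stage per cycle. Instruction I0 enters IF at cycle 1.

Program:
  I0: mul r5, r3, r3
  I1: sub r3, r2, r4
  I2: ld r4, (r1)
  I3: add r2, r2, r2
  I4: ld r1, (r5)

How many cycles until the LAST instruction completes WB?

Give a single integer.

Answer: 9

Derivation:
I0 mul r5 <- r3,r3: IF@1 ID@2 stall=0 (-) EX@3 MEM@4 WB@5
I1 sub r3 <- r2,r4: IF@2 ID@3 stall=0 (-) EX@4 MEM@5 WB@6
I2 ld r4 <- r1: IF@3 ID@4 stall=0 (-) EX@5 MEM@6 WB@7
I3 add r2 <- r2,r2: IF@4 ID@5 stall=0 (-) EX@6 MEM@7 WB@8
I4 ld r1 <- r5: IF@5 ID@6 stall=0 (-) EX@7 MEM@8 WB@9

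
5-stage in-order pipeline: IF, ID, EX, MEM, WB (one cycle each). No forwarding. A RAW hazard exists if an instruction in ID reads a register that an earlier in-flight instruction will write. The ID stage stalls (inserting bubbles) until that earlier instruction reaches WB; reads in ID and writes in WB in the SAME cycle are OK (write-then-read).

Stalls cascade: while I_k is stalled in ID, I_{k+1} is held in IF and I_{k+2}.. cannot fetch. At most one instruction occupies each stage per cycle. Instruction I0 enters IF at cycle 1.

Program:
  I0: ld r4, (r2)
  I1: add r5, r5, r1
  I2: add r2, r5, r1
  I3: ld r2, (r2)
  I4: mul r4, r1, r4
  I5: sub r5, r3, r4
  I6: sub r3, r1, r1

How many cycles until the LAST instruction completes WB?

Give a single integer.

Answer: 17

Derivation:
I0 ld r4 <- r2: IF@1 ID@2 stall=0 (-) EX@3 MEM@4 WB@5
I1 add r5 <- r5,r1: IF@2 ID@3 stall=0 (-) EX@4 MEM@5 WB@6
I2 add r2 <- r5,r1: IF@3 ID@4 stall=2 (RAW on I1.r5 (WB@6)) EX@7 MEM@8 WB@9
I3 ld r2 <- r2: IF@4 ID@7 stall=2 (RAW on I2.r2 (WB@9)) EX@10 MEM@11 WB@12
I4 mul r4 <- r1,r4: IF@7 ID@10 stall=0 (-) EX@11 MEM@12 WB@13
I5 sub r5 <- r3,r4: IF@10 ID@11 stall=2 (RAW on I4.r4 (WB@13)) EX@14 MEM@15 WB@16
I6 sub r3 <- r1,r1: IF@11 ID@14 stall=0 (-) EX@15 MEM@16 WB@17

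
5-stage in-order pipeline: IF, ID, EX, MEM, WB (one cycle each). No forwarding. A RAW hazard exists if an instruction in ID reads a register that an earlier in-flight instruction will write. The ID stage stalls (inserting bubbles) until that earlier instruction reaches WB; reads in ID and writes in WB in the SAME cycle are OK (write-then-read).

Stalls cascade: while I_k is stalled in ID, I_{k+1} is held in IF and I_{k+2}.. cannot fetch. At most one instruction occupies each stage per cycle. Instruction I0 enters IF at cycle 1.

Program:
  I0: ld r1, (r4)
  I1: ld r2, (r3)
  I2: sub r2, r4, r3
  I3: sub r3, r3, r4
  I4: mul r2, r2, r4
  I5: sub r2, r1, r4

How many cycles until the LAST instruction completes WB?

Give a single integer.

I0 ld r1 <- r4: IF@1 ID@2 stall=0 (-) EX@3 MEM@4 WB@5
I1 ld r2 <- r3: IF@2 ID@3 stall=0 (-) EX@4 MEM@5 WB@6
I2 sub r2 <- r4,r3: IF@3 ID@4 stall=0 (-) EX@5 MEM@6 WB@7
I3 sub r3 <- r3,r4: IF@4 ID@5 stall=0 (-) EX@6 MEM@7 WB@8
I4 mul r2 <- r2,r4: IF@5 ID@6 stall=1 (RAW on I2.r2 (WB@7)) EX@8 MEM@9 WB@10
I5 sub r2 <- r1,r4: IF@6 ID@8 stall=0 (-) EX@9 MEM@10 WB@11

Answer: 11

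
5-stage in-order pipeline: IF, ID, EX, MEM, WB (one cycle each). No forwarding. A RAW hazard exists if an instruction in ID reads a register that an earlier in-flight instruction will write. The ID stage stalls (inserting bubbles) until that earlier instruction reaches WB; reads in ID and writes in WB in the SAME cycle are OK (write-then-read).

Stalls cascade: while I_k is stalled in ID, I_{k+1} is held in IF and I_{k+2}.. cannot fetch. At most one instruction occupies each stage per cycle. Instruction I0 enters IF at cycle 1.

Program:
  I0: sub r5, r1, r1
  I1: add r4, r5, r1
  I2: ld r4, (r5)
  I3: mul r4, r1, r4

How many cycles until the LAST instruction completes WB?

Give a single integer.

Answer: 12

Derivation:
I0 sub r5 <- r1,r1: IF@1 ID@2 stall=0 (-) EX@3 MEM@4 WB@5
I1 add r4 <- r5,r1: IF@2 ID@3 stall=2 (RAW on I0.r5 (WB@5)) EX@6 MEM@7 WB@8
I2 ld r4 <- r5: IF@3 ID@6 stall=0 (-) EX@7 MEM@8 WB@9
I3 mul r4 <- r1,r4: IF@6 ID@7 stall=2 (RAW on I2.r4 (WB@9)) EX@10 MEM@11 WB@12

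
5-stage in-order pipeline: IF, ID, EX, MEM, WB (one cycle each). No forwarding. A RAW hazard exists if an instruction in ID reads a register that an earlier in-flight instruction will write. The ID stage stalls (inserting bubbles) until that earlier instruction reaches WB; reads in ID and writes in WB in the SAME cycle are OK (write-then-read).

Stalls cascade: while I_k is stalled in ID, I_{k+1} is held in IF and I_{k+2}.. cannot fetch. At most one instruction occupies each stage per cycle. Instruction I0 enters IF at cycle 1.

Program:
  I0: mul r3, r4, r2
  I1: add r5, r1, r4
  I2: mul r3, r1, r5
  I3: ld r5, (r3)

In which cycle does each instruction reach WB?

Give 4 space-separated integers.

I0 mul r3 <- r4,r2: IF@1 ID@2 stall=0 (-) EX@3 MEM@4 WB@5
I1 add r5 <- r1,r4: IF@2 ID@3 stall=0 (-) EX@4 MEM@5 WB@6
I2 mul r3 <- r1,r5: IF@3 ID@4 stall=2 (RAW on I1.r5 (WB@6)) EX@7 MEM@8 WB@9
I3 ld r5 <- r3: IF@4 ID@7 stall=2 (RAW on I2.r3 (WB@9)) EX@10 MEM@11 WB@12

Answer: 5 6 9 12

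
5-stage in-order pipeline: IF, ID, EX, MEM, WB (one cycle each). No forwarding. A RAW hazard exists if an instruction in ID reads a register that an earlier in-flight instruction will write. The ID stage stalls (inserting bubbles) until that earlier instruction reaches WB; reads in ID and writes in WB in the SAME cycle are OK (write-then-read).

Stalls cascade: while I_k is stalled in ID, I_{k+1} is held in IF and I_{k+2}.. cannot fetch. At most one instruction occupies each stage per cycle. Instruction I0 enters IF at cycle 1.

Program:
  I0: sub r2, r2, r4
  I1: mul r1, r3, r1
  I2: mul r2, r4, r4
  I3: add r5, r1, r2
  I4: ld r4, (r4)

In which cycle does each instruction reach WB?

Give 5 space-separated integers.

I0 sub r2 <- r2,r4: IF@1 ID@2 stall=0 (-) EX@3 MEM@4 WB@5
I1 mul r1 <- r3,r1: IF@2 ID@3 stall=0 (-) EX@4 MEM@5 WB@6
I2 mul r2 <- r4,r4: IF@3 ID@4 stall=0 (-) EX@5 MEM@6 WB@7
I3 add r5 <- r1,r2: IF@4 ID@5 stall=2 (RAW on I2.r2 (WB@7)) EX@8 MEM@9 WB@10
I4 ld r4 <- r4: IF@5 ID@8 stall=0 (-) EX@9 MEM@10 WB@11

Answer: 5 6 7 10 11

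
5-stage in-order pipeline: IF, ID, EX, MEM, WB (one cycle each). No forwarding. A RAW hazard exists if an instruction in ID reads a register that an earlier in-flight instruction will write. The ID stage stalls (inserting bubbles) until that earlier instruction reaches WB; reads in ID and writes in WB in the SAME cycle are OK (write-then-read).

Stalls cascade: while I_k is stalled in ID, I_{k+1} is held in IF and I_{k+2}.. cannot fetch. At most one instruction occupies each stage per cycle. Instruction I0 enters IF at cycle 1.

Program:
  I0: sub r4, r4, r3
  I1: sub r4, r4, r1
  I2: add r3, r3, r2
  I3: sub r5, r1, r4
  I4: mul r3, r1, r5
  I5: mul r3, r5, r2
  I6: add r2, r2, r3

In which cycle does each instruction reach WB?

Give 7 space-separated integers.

Answer: 5 8 9 11 14 15 18

Derivation:
I0 sub r4 <- r4,r3: IF@1 ID@2 stall=0 (-) EX@3 MEM@4 WB@5
I1 sub r4 <- r4,r1: IF@2 ID@3 stall=2 (RAW on I0.r4 (WB@5)) EX@6 MEM@7 WB@8
I2 add r3 <- r3,r2: IF@3 ID@6 stall=0 (-) EX@7 MEM@8 WB@9
I3 sub r5 <- r1,r4: IF@6 ID@7 stall=1 (RAW on I1.r4 (WB@8)) EX@9 MEM@10 WB@11
I4 mul r3 <- r1,r5: IF@7 ID@9 stall=2 (RAW on I3.r5 (WB@11)) EX@12 MEM@13 WB@14
I5 mul r3 <- r5,r2: IF@9 ID@12 stall=0 (-) EX@13 MEM@14 WB@15
I6 add r2 <- r2,r3: IF@12 ID@13 stall=2 (RAW on I5.r3 (WB@15)) EX@16 MEM@17 WB@18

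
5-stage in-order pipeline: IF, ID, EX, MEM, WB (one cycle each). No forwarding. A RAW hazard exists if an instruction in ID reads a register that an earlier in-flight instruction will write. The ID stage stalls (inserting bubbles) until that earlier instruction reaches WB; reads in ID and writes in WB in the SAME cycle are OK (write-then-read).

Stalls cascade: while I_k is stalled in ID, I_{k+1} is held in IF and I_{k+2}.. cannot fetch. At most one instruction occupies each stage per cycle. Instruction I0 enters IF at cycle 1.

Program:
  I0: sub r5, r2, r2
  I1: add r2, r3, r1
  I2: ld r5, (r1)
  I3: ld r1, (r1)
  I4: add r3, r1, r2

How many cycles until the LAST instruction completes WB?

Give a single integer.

I0 sub r5 <- r2,r2: IF@1 ID@2 stall=0 (-) EX@3 MEM@4 WB@5
I1 add r2 <- r3,r1: IF@2 ID@3 stall=0 (-) EX@4 MEM@5 WB@6
I2 ld r5 <- r1: IF@3 ID@4 stall=0 (-) EX@5 MEM@6 WB@7
I3 ld r1 <- r1: IF@4 ID@5 stall=0 (-) EX@6 MEM@7 WB@8
I4 add r3 <- r1,r2: IF@5 ID@6 stall=2 (RAW on I3.r1 (WB@8)) EX@9 MEM@10 WB@11

Answer: 11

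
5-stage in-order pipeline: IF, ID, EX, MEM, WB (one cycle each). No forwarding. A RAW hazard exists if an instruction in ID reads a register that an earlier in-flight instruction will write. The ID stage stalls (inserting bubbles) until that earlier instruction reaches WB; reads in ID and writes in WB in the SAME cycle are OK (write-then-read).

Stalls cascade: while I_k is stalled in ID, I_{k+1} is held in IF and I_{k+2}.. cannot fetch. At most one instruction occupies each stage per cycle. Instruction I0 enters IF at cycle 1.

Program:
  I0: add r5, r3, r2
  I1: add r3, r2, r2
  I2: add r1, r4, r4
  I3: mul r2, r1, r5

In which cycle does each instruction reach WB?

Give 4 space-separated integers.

I0 add r5 <- r3,r2: IF@1 ID@2 stall=0 (-) EX@3 MEM@4 WB@5
I1 add r3 <- r2,r2: IF@2 ID@3 stall=0 (-) EX@4 MEM@5 WB@6
I2 add r1 <- r4,r4: IF@3 ID@4 stall=0 (-) EX@5 MEM@6 WB@7
I3 mul r2 <- r1,r5: IF@4 ID@5 stall=2 (RAW on I2.r1 (WB@7)) EX@8 MEM@9 WB@10

Answer: 5 6 7 10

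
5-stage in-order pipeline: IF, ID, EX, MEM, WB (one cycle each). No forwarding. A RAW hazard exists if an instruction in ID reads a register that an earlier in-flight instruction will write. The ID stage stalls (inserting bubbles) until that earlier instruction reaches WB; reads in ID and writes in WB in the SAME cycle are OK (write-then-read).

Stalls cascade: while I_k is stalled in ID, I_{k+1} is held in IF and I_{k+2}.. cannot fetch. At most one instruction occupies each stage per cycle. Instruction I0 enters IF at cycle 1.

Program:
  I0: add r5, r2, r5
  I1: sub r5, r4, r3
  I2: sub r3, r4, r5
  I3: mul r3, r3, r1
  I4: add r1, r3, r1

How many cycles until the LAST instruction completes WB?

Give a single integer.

Answer: 15

Derivation:
I0 add r5 <- r2,r5: IF@1 ID@2 stall=0 (-) EX@3 MEM@4 WB@5
I1 sub r5 <- r4,r3: IF@2 ID@3 stall=0 (-) EX@4 MEM@5 WB@6
I2 sub r3 <- r4,r5: IF@3 ID@4 stall=2 (RAW on I1.r5 (WB@6)) EX@7 MEM@8 WB@9
I3 mul r3 <- r3,r1: IF@4 ID@7 stall=2 (RAW on I2.r3 (WB@9)) EX@10 MEM@11 WB@12
I4 add r1 <- r3,r1: IF@7 ID@10 stall=2 (RAW on I3.r3 (WB@12)) EX@13 MEM@14 WB@15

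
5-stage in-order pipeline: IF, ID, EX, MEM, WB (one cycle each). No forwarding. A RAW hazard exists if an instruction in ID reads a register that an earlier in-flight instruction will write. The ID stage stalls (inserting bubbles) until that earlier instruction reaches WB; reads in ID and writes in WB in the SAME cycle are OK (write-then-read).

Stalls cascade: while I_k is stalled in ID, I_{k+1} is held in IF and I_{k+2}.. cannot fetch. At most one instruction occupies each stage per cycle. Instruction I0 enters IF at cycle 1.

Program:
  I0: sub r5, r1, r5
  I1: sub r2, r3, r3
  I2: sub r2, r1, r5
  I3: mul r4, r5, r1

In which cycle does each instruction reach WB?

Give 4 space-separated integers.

I0 sub r5 <- r1,r5: IF@1 ID@2 stall=0 (-) EX@3 MEM@4 WB@5
I1 sub r2 <- r3,r3: IF@2 ID@3 stall=0 (-) EX@4 MEM@5 WB@6
I2 sub r2 <- r1,r5: IF@3 ID@4 stall=1 (RAW on I0.r5 (WB@5)) EX@6 MEM@7 WB@8
I3 mul r4 <- r5,r1: IF@4 ID@6 stall=0 (-) EX@7 MEM@8 WB@9

Answer: 5 6 8 9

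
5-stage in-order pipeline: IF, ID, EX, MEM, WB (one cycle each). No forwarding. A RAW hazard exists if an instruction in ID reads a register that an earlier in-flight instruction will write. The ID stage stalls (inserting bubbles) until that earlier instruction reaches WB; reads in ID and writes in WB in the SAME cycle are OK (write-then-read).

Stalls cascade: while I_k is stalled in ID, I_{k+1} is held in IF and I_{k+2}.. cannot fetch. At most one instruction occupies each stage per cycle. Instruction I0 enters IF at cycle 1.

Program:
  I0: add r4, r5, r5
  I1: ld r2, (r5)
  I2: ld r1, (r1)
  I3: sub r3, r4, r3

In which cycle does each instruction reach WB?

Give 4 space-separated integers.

I0 add r4 <- r5,r5: IF@1 ID@2 stall=0 (-) EX@3 MEM@4 WB@5
I1 ld r2 <- r5: IF@2 ID@3 stall=0 (-) EX@4 MEM@5 WB@6
I2 ld r1 <- r1: IF@3 ID@4 stall=0 (-) EX@5 MEM@6 WB@7
I3 sub r3 <- r4,r3: IF@4 ID@5 stall=0 (-) EX@6 MEM@7 WB@8

Answer: 5 6 7 8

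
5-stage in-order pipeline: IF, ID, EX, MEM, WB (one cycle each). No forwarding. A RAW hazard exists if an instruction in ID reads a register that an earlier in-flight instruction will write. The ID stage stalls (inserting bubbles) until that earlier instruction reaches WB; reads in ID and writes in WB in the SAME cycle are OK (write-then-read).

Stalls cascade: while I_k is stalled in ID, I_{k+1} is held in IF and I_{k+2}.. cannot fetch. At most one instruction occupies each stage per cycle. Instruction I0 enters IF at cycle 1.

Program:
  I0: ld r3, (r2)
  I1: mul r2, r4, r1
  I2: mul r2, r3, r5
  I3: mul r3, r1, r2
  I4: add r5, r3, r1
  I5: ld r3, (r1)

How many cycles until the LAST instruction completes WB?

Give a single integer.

I0 ld r3 <- r2: IF@1 ID@2 stall=0 (-) EX@3 MEM@4 WB@5
I1 mul r2 <- r4,r1: IF@2 ID@3 stall=0 (-) EX@4 MEM@5 WB@6
I2 mul r2 <- r3,r5: IF@3 ID@4 stall=1 (RAW on I0.r3 (WB@5)) EX@6 MEM@7 WB@8
I3 mul r3 <- r1,r2: IF@4 ID@6 stall=2 (RAW on I2.r2 (WB@8)) EX@9 MEM@10 WB@11
I4 add r5 <- r3,r1: IF@6 ID@9 stall=2 (RAW on I3.r3 (WB@11)) EX@12 MEM@13 WB@14
I5 ld r3 <- r1: IF@9 ID@12 stall=0 (-) EX@13 MEM@14 WB@15

Answer: 15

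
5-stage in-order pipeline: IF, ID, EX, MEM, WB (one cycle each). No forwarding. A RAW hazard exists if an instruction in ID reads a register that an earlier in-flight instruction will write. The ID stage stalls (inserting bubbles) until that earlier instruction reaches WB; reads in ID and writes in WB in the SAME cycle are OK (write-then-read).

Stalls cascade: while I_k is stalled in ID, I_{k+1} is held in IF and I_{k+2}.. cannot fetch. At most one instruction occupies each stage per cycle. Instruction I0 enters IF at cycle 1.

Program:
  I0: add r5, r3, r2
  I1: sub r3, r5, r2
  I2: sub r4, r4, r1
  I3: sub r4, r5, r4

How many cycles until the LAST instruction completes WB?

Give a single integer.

Answer: 12

Derivation:
I0 add r5 <- r3,r2: IF@1 ID@2 stall=0 (-) EX@3 MEM@4 WB@5
I1 sub r3 <- r5,r2: IF@2 ID@3 stall=2 (RAW on I0.r5 (WB@5)) EX@6 MEM@7 WB@8
I2 sub r4 <- r4,r1: IF@3 ID@6 stall=0 (-) EX@7 MEM@8 WB@9
I3 sub r4 <- r5,r4: IF@6 ID@7 stall=2 (RAW on I2.r4 (WB@9)) EX@10 MEM@11 WB@12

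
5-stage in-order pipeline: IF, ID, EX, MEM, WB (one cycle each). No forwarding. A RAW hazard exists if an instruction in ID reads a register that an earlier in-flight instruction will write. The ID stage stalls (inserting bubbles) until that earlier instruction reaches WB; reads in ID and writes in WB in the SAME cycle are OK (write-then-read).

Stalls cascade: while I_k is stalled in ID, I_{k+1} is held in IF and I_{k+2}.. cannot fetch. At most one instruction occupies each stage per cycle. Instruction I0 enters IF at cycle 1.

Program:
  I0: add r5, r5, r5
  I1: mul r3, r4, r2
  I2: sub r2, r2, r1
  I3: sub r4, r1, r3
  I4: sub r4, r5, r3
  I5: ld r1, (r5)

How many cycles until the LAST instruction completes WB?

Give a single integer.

I0 add r5 <- r5,r5: IF@1 ID@2 stall=0 (-) EX@3 MEM@4 WB@5
I1 mul r3 <- r4,r2: IF@2 ID@3 stall=0 (-) EX@4 MEM@5 WB@6
I2 sub r2 <- r2,r1: IF@3 ID@4 stall=0 (-) EX@5 MEM@6 WB@7
I3 sub r4 <- r1,r3: IF@4 ID@5 stall=1 (RAW on I1.r3 (WB@6)) EX@7 MEM@8 WB@9
I4 sub r4 <- r5,r3: IF@5 ID@7 stall=0 (-) EX@8 MEM@9 WB@10
I5 ld r1 <- r5: IF@7 ID@8 stall=0 (-) EX@9 MEM@10 WB@11

Answer: 11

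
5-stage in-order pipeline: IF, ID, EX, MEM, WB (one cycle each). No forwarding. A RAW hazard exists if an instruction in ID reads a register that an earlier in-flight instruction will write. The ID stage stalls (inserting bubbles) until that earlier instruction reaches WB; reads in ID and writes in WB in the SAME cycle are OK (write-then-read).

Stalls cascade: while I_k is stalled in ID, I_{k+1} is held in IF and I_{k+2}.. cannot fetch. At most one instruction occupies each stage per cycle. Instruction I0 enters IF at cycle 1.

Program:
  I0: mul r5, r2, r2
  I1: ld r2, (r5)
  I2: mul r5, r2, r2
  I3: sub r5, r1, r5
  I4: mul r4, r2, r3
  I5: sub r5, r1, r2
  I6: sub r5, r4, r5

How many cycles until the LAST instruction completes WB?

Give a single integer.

Answer: 19

Derivation:
I0 mul r5 <- r2,r2: IF@1 ID@2 stall=0 (-) EX@3 MEM@4 WB@5
I1 ld r2 <- r5: IF@2 ID@3 stall=2 (RAW on I0.r5 (WB@5)) EX@6 MEM@7 WB@8
I2 mul r5 <- r2,r2: IF@3 ID@6 stall=2 (RAW on I1.r2 (WB@8)) EX@9 MEM@10 WB@11
I3 sub r5 <- r1,r5: IF@6 ID@9 stall=2 (RAW on I2.r5 (WB@11)) EX@12 MEM@13 WB@14
I4 mul r4 <- r2,r3: IF@9 ID@12 stall=0 (-) EX@13 MEM@14 WB@15
I5 sub r5 <- r1,r2: IF@12 ID@13 stall=0 (-) EX@14 MEM@15 WB@16
I6 sub r5 <- r4,r5: IF@13 ID@14 stall=2 (RAW on I5.r5 (WB@16)) EX@17 MEM@18 WB@19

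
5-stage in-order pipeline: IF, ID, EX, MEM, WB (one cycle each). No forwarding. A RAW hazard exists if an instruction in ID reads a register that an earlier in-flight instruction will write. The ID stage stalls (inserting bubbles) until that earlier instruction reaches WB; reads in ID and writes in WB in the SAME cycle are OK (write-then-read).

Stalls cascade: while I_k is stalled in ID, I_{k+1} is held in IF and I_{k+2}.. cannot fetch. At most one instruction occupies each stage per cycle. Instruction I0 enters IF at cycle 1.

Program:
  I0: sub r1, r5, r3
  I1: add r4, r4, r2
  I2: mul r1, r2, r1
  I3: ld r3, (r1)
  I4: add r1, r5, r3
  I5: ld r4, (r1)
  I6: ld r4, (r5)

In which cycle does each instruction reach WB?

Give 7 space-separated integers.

I0 sub r1 <- r5,r3: IF@1 ID@2 stall=0 (-) EX@3 MEM@4 WB@5
I1 add r4 <- r4,r2: IF@2 ID@3 stall=0 (-) EX@4 MEM@5 WB@6
I2 mul r1 <- r2,r1: IF@3 ID@4 stall=1 (RAW on I0.r1 (WB@5)) EX@6 MEM@7 WB@8
I3 ld r3 <- r1: IF@4 ID@6 stall=2 (RAW on I2.r1 (WB@8)) EX@9 MEM@10 WB@11
I4 add r1 <- r5,r3: IF@6 ID@9 stall=2 (RAW on I3.r3 (WB@11)) EX@12 MEM@13 WB@14
I5 ld r4 <- r1: IF@9 ID@12 stall=2 (RAW on I4.r1 (WB@14)) EX@15 MEM@16 WB@17
I6 ld r4 <- r5: IF@12 ID@15 stall=0 (-) EX@16 MEM@17 WB@18

Answer: 5 6 8 11 14 17 18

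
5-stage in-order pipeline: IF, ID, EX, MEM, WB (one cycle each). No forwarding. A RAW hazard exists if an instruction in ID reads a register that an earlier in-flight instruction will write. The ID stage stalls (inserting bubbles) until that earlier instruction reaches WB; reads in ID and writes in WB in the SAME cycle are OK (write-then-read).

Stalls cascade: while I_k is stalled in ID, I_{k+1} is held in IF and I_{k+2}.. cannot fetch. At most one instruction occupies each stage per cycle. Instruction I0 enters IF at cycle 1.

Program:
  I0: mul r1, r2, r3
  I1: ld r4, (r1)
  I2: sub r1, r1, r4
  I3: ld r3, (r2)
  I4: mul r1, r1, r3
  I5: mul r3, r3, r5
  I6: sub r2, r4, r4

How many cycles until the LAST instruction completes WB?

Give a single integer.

I0 mul r1 <- r2,r3: IF@1 ID@2 stall=0 (-) EX@3 MEM@4 WB@5
I1 ld r4 <- r1: IF@2 ID@3 stall=2 (RAW on I0.r1 (WB@5)) EX@6 MEM@7 WB@8
I2 sub r1 <- r1,r4: IF@3 ID@6 stall=2 (RAW on I1.r4 (WB@8)) EX@9 MEM@10 WB@11
I3 ld r3 <- r2: IF@6 ID@9 stall=0 (-) EX@10 MEM@11 WB@12
I4 mul r1 <- r1,r3: IF@9 ID@10 stall=2 (RAW on I3.r3 (WB@12)) EX@13 MEM@14 WB@15
I5 mul r3 <- r3,r5: IF@10 ID@13 stall=0 (-) EX@14 MEM@15 WB@16
I6 sub r2 <- r4,r4: IF@13 ID@14 stall=0 (-) EX@15 MEM@16 WB@17

Answer: 17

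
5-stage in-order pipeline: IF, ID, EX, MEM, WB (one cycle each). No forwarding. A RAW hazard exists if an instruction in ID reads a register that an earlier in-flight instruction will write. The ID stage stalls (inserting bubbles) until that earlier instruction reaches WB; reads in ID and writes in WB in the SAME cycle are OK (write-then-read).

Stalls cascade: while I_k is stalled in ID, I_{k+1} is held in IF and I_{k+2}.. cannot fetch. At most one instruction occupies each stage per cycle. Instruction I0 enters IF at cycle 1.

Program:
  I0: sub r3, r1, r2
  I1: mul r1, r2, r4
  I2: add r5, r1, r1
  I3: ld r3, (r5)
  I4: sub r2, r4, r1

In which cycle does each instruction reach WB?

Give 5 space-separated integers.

Answer: 5 6 9 12 13

Derivation:
I0 sub r3 <- r1,r2: IF@1 ID@2 stall=0 (-) EX@3 MEM@4 WB@5
I1 mul r1 <- r2,r4: IF@2 ID@3 stall=0 (-) EX@4 MEM@5 WB@6
I2 add r5 <- r1,r1: IF@3 ID@4 stall=2 (RAW on I1.r1 (WB@6)) EX@7 MEM@8 WB@9
I3 ld r3 <- r5: IF@4 ID@7 stall=2 (RAW on I2.r5 (WB@9)) EX@10 MEM@11 WB@12
I4 sub r2 <- r4,r1: IF@7 ID@10 stall=0 (-) EX@11 MEM@12 WB@13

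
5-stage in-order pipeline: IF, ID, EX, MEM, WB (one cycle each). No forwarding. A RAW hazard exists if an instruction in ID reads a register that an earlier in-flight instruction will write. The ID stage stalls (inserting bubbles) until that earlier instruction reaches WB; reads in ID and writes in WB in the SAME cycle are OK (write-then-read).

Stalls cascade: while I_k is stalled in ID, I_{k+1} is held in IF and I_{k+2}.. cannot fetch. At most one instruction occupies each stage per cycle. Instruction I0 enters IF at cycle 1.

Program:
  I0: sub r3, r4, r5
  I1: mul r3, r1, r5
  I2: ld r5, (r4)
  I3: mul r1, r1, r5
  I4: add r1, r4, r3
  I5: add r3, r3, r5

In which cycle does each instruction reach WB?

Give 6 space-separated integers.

Answer: 5 6 7 10 11 12

Derivation:
I0 sub r3 <- r4,r5: IF@1 ID@2 stall=0 (-) EX@3 MEM@4 WB@5
I1 mul r3 <- r1,r5: IF@2 ID@3 stall=0 (-) EX@4 MEM@5 WB@6
I2 ld r5 <- r4: IF@3 ID@4 stall=0 (-) EX@5 MEM@6 WB@7
I3 mul r1 <- r1,r5: IF@4 ID@5 stall=2 (RAW on I2.r5 (WB@7)) EX@8 MEM@9 WB@10
I4 add r1 <- r4,r3: IF@5 ID@8 stall=0 (-) EX@9 MEM@10 WB@11
I5 add r3 <- r3,r5: IF@8 ID@9 stall=0 (-) EX@10 MEM@11 WB@12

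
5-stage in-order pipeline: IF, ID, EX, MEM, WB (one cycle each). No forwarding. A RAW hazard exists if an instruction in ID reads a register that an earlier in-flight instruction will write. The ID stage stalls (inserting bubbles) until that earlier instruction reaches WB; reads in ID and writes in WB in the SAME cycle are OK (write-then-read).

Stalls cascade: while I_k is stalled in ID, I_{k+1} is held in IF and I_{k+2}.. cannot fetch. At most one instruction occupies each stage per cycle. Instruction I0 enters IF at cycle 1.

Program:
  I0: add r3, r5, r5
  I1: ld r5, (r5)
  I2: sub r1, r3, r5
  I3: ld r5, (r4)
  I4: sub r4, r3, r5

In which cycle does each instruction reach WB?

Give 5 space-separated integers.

Answer: 5 6 9 10 13

Derivation:
I0 add r3 <- r5,r5: IF@1 ID@2 stall=0 (-) EX@3 MEM@4 WB@5
I1 ld r5 <- r5: IF@2 ID@3 stall=0 (-) EX@4 MEM@5 WB@6
I2 sub r1 <- r3,r5: IF@3 ID@4 stall=2 (RAW on I1.r5 (WB@6)) EX@7 MEM@8 WB@9
I3 ld r5 <- r4: IF@4 ID@7 stall=0 (-) EX@8 MEM@9 WB@10
I4 sub r4 <- r3,r5: IF@7 ID@8 stall=2 (RAW on I3.r5 (WB@10)) EX@11 MEM@12 WB@13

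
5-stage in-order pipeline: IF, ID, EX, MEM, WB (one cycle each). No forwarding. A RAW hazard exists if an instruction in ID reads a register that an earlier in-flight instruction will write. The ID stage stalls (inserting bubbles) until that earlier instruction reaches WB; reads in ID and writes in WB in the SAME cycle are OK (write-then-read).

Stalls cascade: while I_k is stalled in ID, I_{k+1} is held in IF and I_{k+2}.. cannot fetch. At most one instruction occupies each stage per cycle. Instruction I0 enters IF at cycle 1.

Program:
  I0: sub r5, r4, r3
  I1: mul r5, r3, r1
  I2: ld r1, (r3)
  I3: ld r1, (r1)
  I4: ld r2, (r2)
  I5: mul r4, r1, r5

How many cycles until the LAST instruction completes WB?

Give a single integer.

Answer: 13

Derivation:
I0 sub r5 <- r4,r3: IF@1 ID@2 stall=0 (-) EX@3 MEM@4 WB@5
I1 mul r5 <- r3,r1: IF@2 ID@3 stall=0 (-) EX@4 MEM@5 WB@6
I2 ld r1 <- r3: IF@3 ID@4 stall=0 (-) EX@5 MEM@6 WB@7
I3 ld r1 <- r1: IF@4 ID@5 stall=2 (RAW on I2.r1 (WB@7)) EX@8 MEM@9 WB@10
I4 ld r2 <- r2: IF@5 ID@8 stall=0 (-) EX@9 MEM@10 WB@11
I5 mul r4 <- r1,r5: IF@8 ID@9 stall=1 (RAW on I3.r1 (WB@10)) EX@11 MEM@12 WB@13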